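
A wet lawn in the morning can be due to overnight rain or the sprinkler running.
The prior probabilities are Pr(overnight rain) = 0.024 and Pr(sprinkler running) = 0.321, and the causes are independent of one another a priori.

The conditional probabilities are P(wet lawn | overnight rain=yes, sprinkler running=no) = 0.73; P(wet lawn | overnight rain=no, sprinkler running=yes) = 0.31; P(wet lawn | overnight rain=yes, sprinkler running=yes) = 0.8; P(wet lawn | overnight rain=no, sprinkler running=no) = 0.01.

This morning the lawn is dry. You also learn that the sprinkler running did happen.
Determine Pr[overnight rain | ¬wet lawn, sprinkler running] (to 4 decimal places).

For the numerator, keep only overnight rain=true terms: 0.2×0.024 = 0.004800
The normalizing constant is 0.69×0.976 + 0.2×0.024 = 0.678240
P(overnight rain | ¬wet lawn, sprinkler running) = 0.004800/0.678240 ≈ 0.0071

Pr[overnight rain | ¬wet lawn, sprinkler running] ≈ 0.0071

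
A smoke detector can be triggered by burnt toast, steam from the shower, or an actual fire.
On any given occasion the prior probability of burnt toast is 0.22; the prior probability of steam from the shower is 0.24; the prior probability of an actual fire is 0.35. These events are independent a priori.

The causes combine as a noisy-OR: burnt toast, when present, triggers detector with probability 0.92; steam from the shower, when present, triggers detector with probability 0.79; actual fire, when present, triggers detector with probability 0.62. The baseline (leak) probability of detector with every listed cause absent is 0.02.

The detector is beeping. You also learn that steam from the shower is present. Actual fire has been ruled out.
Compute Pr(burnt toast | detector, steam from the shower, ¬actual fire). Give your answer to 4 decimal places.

Under noisy-OR, P(detector | causes) = 1 − (1−0.02)·∏(1−qᵢ) over the active causes.
Weight on burnt toast=true, given the evidence: 0.983536×0.22 = 0.216378
Normalizer over all consistent configurations: 0.7942×0.78 + 0.983536×0.22 = 0.835854
P(burnt toast | detector, steam from the shower, ¬actual fire) = 0.216378/0.835854 ≈ 0.2589

Pr(burnt toast | detector, steam from the shower, ¬actual fire) ≈ 0.2589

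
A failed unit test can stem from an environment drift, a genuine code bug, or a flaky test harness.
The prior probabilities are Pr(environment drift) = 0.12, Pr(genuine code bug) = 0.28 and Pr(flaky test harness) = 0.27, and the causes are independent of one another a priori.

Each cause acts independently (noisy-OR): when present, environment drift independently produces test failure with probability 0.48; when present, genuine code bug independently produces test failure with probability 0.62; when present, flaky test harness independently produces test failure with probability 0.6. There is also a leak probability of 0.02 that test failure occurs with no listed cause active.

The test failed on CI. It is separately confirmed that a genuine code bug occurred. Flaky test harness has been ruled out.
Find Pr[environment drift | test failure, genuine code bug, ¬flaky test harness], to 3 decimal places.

Under noisy-OR, P(test failure | causes) = 1 − (1−0.02)·∏(1−qᵢ) over the active causes.
Weight on environment drift=true, given the evidence: 0.806352·0.12 = 0.096762
Normalizer over all consistent configurations: 0.6276·0.88 + 0.806352·0.12 = 0.649050
P(environment drift | test failure, genuine code bug, ¬flaky test harness) = 0.096762/0.649050 ≈ 0.149

Pr[environment drift | test failure, genuine code bug, ¬flaky test harness] ≈ 0.149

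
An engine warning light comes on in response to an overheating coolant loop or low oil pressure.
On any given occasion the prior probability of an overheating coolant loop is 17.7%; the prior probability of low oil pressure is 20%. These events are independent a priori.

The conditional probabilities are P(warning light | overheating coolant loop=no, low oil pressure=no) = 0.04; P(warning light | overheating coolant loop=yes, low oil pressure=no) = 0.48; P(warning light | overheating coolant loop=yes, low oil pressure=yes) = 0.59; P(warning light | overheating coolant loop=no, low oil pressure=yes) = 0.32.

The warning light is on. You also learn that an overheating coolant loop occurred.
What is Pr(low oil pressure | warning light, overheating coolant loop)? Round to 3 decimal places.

P(warning light | overheating coolant loop) = 0.48×0.8 + 0.59×0.2 = 0.384000 + 0.118000 = 0.502000
Restricting to configurations with low oil pressure present: 0.59×0.2 = 0.118000.
Hence the posterior is 0.118000/0.502000 ≈ 0.235.

Pr(low oil pressure | warning light, overheating coolant loop) ≈ 0.235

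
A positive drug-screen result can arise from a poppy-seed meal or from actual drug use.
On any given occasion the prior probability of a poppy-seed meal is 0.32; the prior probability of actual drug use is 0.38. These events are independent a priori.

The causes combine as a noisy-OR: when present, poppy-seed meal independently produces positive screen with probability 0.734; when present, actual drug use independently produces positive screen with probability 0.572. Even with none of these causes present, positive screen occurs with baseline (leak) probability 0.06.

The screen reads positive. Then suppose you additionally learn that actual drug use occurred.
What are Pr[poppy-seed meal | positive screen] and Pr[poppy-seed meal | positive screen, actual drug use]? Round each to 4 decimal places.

Under noisy-OR, P(positive screen | causes) = 1 − (1−0.06)·∏(1−qᵢ) over the active causes.
Enumerate the 4 (poppy-seed meal, actual drug use) configurations and weight by the priors:
  P(positive screen) = 0.06·0.68·0.62 + 0.59768·0.68·0.38 + 0.74996·0.32·0.62 + 0.892983·0.32·0.38
        = 0.025296 + 0.154441 + 0.148792 + 0.108587 = 0.437116
Configurations with poppy-seed meal contribute 0.257379, so
  P(poppy-seed meal | positive screen) = 0.257379 / 0.437116 ≈ 0.5888

Now also conditioning on actual drug use=true:
Numerator (weight on configurations with poppy-seed meal): 0.892983*0.32 = 0.285755
The normalizing constant is 0.59768*0.68 + 0.892983*0.32 = 0.692177
Posterior = 0.285755 / 0.692177 ≈ 0.4128

Pr[poppy-seed meal | positive screen] ≈ 0.5888; Pr[poppy-seed meal | positive screen, actual drug use] ≈ 0.4128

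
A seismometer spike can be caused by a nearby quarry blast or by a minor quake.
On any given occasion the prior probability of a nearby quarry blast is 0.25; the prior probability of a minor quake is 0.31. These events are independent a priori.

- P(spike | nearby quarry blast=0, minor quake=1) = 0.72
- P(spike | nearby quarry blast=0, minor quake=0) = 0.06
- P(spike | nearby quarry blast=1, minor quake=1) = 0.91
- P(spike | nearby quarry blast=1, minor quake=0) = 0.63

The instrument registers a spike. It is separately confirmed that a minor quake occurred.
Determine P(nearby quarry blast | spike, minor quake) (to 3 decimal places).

Numerator (weight on configurations with nearby quarry blast): 0.91*0.25 = 0.227500
The normalizing constant is 0.72*0.75 + 0.91*0.25 = 0.767500
Posterior = 0.227500 / 0.767500 ≈ 0.296

P(nearby quarry blast | spike, minor quake) ≈ 0.296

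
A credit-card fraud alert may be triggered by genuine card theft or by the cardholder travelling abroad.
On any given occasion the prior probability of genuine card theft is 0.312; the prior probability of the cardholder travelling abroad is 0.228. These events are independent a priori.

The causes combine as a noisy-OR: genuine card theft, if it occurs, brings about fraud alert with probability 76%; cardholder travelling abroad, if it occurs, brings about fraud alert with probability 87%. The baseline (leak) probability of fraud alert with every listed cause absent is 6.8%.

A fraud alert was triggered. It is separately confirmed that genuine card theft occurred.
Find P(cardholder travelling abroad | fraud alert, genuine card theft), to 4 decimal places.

P(cardholder travelling abroad | fraud alert, genuine card theft) ≈ 0.2697

Under noisy-OR, P(fraud alert | causes) = 1 − (1−0.068)·∏(1−qᵢ) over the active causes.
Numerator (weight on configurations with cardholder travelling abroad): 0.970922·0.228 = 0.221370
The normalizing constant is 0.77632·0.772 + 0.970922·0.228 = 0.820689
P(cardholder travelling abroad | fraud alert, genuine card theft) = 0.221370/0.820689 ≈ 0.2697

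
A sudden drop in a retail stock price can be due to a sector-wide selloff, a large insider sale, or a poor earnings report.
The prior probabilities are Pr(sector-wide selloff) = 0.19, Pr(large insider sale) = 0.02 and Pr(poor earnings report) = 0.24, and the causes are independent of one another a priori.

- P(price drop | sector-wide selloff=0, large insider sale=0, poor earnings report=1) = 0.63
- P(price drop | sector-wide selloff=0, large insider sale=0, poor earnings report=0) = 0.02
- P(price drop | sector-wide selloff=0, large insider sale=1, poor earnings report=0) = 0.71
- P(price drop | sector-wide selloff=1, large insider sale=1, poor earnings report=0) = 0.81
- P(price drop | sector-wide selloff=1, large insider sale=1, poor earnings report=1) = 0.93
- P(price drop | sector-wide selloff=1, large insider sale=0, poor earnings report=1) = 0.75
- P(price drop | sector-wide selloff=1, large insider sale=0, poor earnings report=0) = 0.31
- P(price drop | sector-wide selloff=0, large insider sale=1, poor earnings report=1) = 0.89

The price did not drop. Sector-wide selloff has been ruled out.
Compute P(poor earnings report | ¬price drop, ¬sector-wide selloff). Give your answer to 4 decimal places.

P(poor earnings report | ¬price drop, ¬sector-wide selloff) ≈ 0.1065

Weight on poor earnings report=true, given the evidence: 0.087024 + 0.000528 = 0.087552
Denominator P(¬price drop | ¬sector-wide selloff): 0.98×0.98×0.76 + 0.37×0.98×0.24 + 0.29×0.02×0.76 + 0.11×0.02×0.24 = 0.821864
Posterior = 0.087552 / 0.821864 ≈ 0.1065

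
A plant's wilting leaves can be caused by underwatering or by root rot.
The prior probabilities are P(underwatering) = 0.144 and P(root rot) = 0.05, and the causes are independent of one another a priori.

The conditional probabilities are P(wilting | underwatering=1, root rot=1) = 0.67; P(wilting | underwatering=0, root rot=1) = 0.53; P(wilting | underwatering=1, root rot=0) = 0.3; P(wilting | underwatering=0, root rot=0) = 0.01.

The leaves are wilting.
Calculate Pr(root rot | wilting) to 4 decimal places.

Pr(root rot | wilting) ≈ 0.3587

Enumerate the 4 (underwatering, root rot) configurations and weight by the priors:
  P(wilting) = 0.01*0.856*0.95 + 0.53*0.856*0.05 + 0.3*0.144*0.95 + 0.67*0.144*0.05
        = 0.008132 + 0.022684 + 0.041040 + 0.004824 = 0.076680
The terms with root rot present sum to 0.027508, so
  P(root rot | wilting) = 0.027508 / 0.076680 ≈ 0.3587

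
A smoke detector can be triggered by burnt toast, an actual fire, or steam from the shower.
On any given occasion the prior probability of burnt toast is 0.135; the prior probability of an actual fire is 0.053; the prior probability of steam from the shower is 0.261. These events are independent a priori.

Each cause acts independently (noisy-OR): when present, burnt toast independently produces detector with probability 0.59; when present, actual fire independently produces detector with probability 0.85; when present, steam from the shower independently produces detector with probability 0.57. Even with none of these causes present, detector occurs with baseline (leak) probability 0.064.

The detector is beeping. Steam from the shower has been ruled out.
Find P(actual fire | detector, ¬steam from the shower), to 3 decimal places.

Under noisy-OR, P(detector | causes) = 1 − (1−0.064)·∏(1−qᵢ) over the active causes.
P(detector | ¬steam from the shower) = 0.064×0.865×0.947 + 0.8596×0.865×0.053 + 0.61624×0.135×0.947 + 0.942436×0.135×0.053 = 0.052426 + 0.039408 + 0.078783 + 0.006743 = 0.177360
The actual fire-present share is 0.039408 + 0.006743 = 0.046151.
P(actual fire | detector, ¬steam from the shower) = 0.046151 / 0.177360 ≈ 0.260

P(actual fire | detector, ¬steam from the shower) ≈ 0.260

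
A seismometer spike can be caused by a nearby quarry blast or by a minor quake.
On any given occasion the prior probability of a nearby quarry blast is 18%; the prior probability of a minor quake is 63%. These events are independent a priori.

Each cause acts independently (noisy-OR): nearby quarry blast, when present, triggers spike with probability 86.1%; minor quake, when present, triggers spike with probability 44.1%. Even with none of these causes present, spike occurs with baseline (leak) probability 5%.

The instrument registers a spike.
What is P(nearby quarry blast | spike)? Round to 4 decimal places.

Under noisy-OR, P(spike | causes) = 1 − (1−0.05)·∏(1−qᵢ) over the active causes.
Numerator (weight on configurations with nearby quarry blast): 0.057805 + 0.105029 = 0.162834
Denominator P(spike): 0.05·0.82·0.37 + 0.46895·0.82·0.63 + 0.86795·0.18·0.37 + 0.926184·0.18·0.63 = 0.420264
P(nearby quarry blast | spike) = 0.162834/0.420264 ≈ 0.3875

P(nearby quarry blast | spike) ≈ 0.3875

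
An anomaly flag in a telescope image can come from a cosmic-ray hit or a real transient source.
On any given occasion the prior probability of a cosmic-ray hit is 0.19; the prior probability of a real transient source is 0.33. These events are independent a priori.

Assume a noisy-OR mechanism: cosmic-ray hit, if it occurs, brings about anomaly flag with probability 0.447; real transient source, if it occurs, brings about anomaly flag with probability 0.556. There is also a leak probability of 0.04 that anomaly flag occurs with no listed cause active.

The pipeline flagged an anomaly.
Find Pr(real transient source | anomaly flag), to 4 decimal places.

Pr(real transient source | anomaly flag) ≈ 0.7120

Under noisy-OR, P(anomaly flag | causes) = 1 − (1−0.04)·∏(1−qᵢ) over the active causes.
Enumerate the 4 (cosmic-ray hit, real transient source) configurations and weight by the priors:
  P(anomaly flag) = 0.04*0.81*0.67 + 0.57376*0.81*0.33 + 0.46912*0.19*0.67 + 0.764289*0.19*0.33
        = 0.021708 + 0.153366 + 0.059719 + 0.047921 = 0.282714
Keeping only the real transient source-present terms gives 0.201287, so
  P(real transient source | anomaly flag) = 0.201287 / 0.282714 ≈ 0.7120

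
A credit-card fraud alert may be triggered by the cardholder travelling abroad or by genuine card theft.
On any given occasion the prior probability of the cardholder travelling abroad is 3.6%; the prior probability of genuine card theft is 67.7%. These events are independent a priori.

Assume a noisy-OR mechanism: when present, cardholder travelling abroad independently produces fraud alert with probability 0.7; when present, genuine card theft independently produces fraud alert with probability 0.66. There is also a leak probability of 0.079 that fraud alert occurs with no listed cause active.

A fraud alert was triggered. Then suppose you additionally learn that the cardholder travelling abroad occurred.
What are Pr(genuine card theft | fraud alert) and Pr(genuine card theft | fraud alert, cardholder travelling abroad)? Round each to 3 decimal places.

Pr(genuine card theft | fraud alert) ≈ 0.934; Pr(genuine card theft | fraud alert, cardholder travelling abroad) ≈ 0.724

Under noisy-OR, P(fraud alert | causes) = 1 − (1−0.079)·∏(1−qᵢ) over the active causes.
P(fraud alert) = 0.079×0.964×0.323 + 0.68686×0.964×0.677 + 0.7237×0.036×0.323 + 0.906058×0.036×0.677 = 0.024598 + 0.448264 + 0.008415 + 0.022082 = 0.503359
Restricting to configurations with genuine card theft present: 0.448264 + 0.022082 = 0.470346.
So P(genuine card theft | fraud alert) = 0.470346/0.503359 ≈ 0.934.

Now also conditioning on cardholder travelling abroad=true:
P(fraud alert | cardholder travelling abroad) = 0.7237·0.323 + 0.906058·0.677 = 0.233755 + 0.613401 = 0.847156
Of this, 0.613401 comes from 0.906058·0.677 (the genuine card theft=true cases).
So P(genuine card theft | fraud alert, cardholder travelling abroad) = 0.613401/0.847156 ≈ 0.724.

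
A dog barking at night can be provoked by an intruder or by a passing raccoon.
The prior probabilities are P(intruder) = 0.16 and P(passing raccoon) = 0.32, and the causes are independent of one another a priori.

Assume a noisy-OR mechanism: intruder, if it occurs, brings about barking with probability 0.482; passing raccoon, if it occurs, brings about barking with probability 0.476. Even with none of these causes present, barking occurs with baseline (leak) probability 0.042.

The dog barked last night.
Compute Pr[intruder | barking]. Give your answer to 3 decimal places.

Pr[intruder | barking] ≈ 0.370

Under noisy-OR, P(barking | causes) = 1 − (1−0.042)·∏(1−qᵢ) over the active causes.
For the numerator, keep only intruder=true terms: 0.054809 + 0.037886 = 0.092695
The normalizing constant is 0.042·0.84·0.68 + 0.498008·0.84·0.32 + 0.503756·0.16·0.68 + 0.739968·0.16·0.32 = 0.250550
Posterior = 0.092695 / 0.250550 ≈ 0.370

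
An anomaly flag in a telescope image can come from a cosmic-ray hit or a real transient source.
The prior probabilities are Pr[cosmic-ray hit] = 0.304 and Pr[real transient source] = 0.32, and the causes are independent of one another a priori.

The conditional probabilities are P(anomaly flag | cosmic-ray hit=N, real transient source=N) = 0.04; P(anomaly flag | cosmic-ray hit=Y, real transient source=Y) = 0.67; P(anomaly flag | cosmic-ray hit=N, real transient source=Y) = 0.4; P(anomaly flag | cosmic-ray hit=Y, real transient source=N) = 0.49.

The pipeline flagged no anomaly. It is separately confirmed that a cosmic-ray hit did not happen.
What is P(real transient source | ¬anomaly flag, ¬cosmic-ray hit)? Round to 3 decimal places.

For the numerator, keep only real transient source=true terms: 0.6*0.32 = 0.192000
The normalizing constant is 0.96*0.68 + 0.6*0.32 = 0.844800
Posterior = 0.192000 / 0.844800 ≈ 0.227

P(real transient source | ¬anomaly flag, ¬cosmic-ray hit) ≈ 0.227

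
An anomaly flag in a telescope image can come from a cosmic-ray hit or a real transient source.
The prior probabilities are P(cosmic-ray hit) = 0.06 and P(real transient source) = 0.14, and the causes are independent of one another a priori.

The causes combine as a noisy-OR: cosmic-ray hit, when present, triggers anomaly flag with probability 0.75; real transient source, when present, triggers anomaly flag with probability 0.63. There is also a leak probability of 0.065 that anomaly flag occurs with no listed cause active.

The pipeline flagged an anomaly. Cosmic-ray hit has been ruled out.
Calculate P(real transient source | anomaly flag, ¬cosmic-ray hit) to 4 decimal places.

P(real transient source | anomaly flag, ¬cosmic-ray hit) ≈ 0.6209

Under noisy-OR, P(anomaly flag | causes) = 1 − (1−0.065)·∏(1−qᵢ) over the active causes.
For the numerator, keep only real transient source=true terms: 0.65405×0.14 = 0.091567
The normalizing constant is 0.065×0.86 + 0.65405×0.14 = 0.147467
P(real transient source | anomaly flag, ¬cosmic-ray hit) = 0.091567/0.147467 ≈ 0.6209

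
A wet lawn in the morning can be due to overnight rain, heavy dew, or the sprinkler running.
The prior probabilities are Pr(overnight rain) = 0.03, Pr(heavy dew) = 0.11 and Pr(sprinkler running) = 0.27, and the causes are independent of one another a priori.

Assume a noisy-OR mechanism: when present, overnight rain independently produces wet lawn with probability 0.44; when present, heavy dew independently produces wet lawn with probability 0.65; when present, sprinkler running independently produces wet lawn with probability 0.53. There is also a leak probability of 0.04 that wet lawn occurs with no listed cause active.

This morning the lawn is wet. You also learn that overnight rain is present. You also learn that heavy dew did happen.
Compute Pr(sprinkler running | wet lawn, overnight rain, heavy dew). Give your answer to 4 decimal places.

Pr(sprinkler running | wet lawn, overnight rain, heavy dew) ≈ 0.2934

Under noisy-OR, P(wet lawn | causes) = 1 − (1−0.04)·∏(1−qᵢ) over the active causes.
By total probability over both values of sprinkler running:
  P(wet lawn | overnight rain, heavy dew) = 0.81184·0.73 + 0.911565·0.27
        = 0.592643 + 0.246123 = 0.838766
Keeping only the sprinkler running-present terms gives 0.246123, so
  P(sprinkler running | wet lawn, overnight rain, heavy dew) = 0.246123 / 0.838766 ≈ 0.2934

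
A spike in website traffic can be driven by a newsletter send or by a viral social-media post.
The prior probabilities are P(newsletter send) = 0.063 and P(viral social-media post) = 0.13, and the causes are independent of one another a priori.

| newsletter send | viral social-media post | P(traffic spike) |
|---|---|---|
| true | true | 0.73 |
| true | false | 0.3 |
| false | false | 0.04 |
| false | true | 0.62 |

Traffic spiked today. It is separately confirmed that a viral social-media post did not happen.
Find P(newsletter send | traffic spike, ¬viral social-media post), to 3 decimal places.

P(newsletter send | traffic spike, ¬viral social-media post) ≈ 0.335

Enumerate both values of newsletter send and weight by the priors:
  P(traffic spike | ¬viral social-media post) = 0.04×0.937 + 0.3×0.063
        = 0.037480 + 0.018900 = 0.056380
Keeping only the newsletter send-present terms gives 0.018900, so
  P(newsletter send | traffic spike, ¬viral social-media post) = 0.018900 / 0.056380 ≈ 0.335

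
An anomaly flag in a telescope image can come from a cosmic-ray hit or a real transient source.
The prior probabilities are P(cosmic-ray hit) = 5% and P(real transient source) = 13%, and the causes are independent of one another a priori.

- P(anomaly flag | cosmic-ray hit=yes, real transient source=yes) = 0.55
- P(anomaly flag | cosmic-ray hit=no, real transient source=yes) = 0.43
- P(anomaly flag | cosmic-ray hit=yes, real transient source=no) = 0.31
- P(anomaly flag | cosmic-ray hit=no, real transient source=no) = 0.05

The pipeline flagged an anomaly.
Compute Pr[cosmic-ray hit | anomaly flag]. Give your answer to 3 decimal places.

Pr[cosmic-ray hit | anomaly flag] ≈ 0.153

P(anomaly flag) = 0.05×0.95×0.87 + 0.43×0.95×0.13 + 0.31×0.05×0.87 + 0.55×0.05×0.13 = 0.041325 + 0.053105 + 0.013485 + 0.003575 = 0.111490
The cosmic-ray hit-present share is 0.013485 + 0.003575 = 0.017060.
Hence the posterior is 0.017060/0.111490 ≈ 0.153.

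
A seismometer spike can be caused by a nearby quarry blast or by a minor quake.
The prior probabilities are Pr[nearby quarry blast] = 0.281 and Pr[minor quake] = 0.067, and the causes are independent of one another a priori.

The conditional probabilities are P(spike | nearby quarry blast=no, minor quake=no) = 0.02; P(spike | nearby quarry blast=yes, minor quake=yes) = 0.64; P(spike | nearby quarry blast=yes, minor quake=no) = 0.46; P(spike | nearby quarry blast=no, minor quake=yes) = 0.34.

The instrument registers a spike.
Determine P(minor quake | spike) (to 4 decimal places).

P(minor quake | spike) ≈ 0.1750

P(spike) = 0.02*0.719*0.933 + 0.34*0.719*0.067 + 0.46*0.281*0.933 + 0.64*0.281*0.067 = 0.013417 + 0.016379 + 0.120600 + 0.012049 = 0.162445
Restricting to configurations with minor quake present: 0.016379 + 0.012049 = 0.028428.
Hence the posterior is 0.028428/0.162445 ≈ 0.1750.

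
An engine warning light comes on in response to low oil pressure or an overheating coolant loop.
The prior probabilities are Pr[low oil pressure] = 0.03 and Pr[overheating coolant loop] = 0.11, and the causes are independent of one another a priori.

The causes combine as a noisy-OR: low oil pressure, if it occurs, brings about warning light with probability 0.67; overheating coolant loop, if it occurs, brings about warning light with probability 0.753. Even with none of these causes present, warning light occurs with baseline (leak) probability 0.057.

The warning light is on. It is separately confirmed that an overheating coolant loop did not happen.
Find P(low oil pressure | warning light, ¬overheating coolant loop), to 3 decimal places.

Under noisy-OR, P(warning light | causes) = 1 − (1−0.057)·∏(1−qᵢ) over the active causes.
P(warning light | ¬overheating coolant loop) = 0.057*0.97 + 0.68881*0.03 = 0.055290 + 0.020664 = 0.075954
Of this, 0.020664 comes from 0.68881*0.03 (the low oil pressure=true cases).
P(low oil pressure | warning light, ¬overheating coolant loop) = 0.020664 / 0.075954 ≈ 0.272

P(low oil pressure | warning light, ¬overheating coolant loop) ≈ 0.272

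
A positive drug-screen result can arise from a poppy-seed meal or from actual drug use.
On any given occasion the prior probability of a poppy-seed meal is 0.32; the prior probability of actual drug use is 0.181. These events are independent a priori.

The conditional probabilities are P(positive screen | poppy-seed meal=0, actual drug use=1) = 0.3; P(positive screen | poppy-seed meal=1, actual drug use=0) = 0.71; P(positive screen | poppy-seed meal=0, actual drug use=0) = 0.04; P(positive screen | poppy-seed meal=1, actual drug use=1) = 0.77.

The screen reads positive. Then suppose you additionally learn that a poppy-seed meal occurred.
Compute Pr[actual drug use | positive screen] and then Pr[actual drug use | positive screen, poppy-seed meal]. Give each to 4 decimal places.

Numerator (weight on configurations with actual drug use): 0.036924 + 0.044598 = 0.081522
Normalizer over all consistent configurations: 0.04*0.68*0.819 + 0.3*0.68*0.181 + 0.71*0.32*0.819 + 0.77*0.32*0.181 = 0.289876
P(actual drug use | positive screen) = 0.081522/0.289876 ≈ 0.2812

Now condition on the additional information:
Numerator (weight on configurations with actual drug use): 0.77·0.181 = 0.139370
Normalizer over all consistent configurations: 0.71·0.819 + 0.77·0.181 = 0.720860
Posterior = 0.139370 / 0.720860 ≈ 0.1933

Pr[actual drug use | positive screen] ≈ 0.2812; Pr[actual drug use | positive screen, poppy-seed meal] ≈ 0.1933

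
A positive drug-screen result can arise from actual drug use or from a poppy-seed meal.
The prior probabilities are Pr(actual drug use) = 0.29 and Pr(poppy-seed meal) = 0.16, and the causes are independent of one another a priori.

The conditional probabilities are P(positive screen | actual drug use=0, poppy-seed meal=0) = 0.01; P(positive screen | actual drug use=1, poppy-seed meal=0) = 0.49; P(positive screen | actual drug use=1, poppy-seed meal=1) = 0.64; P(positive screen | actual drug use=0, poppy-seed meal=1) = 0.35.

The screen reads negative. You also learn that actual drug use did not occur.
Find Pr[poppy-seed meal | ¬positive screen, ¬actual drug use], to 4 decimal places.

Pr[poppy-seed meal | ¬positive screen, ¬actual drug use] ≈ 0.1112

P(¬positive screen | ¬actual drug use) = 0.99*0.84 + 0.65*0.16 = 0.831600 + 0.104000 = 0.935600
The poppy-seed meal-present share is 0.65*0.16 = 0.104000.
Hence the posterior is 0.104000/0.935600 ≈ 0.1112.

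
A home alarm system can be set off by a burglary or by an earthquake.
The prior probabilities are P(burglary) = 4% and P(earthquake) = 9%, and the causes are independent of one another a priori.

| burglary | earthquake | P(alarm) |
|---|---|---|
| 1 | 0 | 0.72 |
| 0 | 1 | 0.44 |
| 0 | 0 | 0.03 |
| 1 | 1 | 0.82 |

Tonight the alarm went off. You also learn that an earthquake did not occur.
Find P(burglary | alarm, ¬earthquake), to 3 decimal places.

For the numerator, keep only burglary=true terms: 0.72*0.04 = 0.028800
The normalizing constant is 0.03*0.96 + 0.72*0.04 = 0.057600
Posterior = 0.028800 / 0.057600 ≈ 0.500

P(burglary | alarm, ¬earthquake) ≈ 0.500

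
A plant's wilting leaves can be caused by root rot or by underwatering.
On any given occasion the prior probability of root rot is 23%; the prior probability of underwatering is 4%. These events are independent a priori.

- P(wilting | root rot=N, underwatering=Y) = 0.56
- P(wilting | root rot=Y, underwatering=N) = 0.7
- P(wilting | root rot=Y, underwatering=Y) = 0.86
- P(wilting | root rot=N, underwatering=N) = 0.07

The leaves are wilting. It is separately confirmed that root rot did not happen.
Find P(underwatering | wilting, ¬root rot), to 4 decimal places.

Numerator (weight on configurations with underwatering): 0.56*0.04 = 0.022400
Denominator P(wilting | ¬root rot): 0.07*0.96 + 0.56*0.04 = 0.089600
P(underwatering | wilting, ¬root rot) = 0.022400/0.089600 ≈ 0.2500

P(underwatering | wilting, ¬root rot) ≈ 0.2500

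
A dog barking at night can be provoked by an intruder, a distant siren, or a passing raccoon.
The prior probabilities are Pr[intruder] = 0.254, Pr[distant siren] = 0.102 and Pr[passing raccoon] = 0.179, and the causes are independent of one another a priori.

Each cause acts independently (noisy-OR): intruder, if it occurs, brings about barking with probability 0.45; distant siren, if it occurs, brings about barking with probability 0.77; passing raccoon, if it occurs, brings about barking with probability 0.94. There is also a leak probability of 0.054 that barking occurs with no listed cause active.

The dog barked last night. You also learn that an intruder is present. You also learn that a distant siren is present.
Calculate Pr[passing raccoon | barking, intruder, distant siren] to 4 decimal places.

Under noisy-OR, P(barking | causes) = 1 − (1−0.054)·∏(1−qᵢ) over the active causes.
By total probability over both values of passing raccoon:
  P(barking | intruder, distant siren) = 0.880331×0.821 + 0.99282×0.179
        = 0.722752 + 0.177715 = 0.900467
Configurations with passing raccoon contribute 0.177715, so
  P(passing raccoon | barking, intruder, distant siren) = 0.177715 / 0.900467 ≈ 0.1974

Pr[passing raccoon | barking, intruder, distant siren] ≈ 0.1974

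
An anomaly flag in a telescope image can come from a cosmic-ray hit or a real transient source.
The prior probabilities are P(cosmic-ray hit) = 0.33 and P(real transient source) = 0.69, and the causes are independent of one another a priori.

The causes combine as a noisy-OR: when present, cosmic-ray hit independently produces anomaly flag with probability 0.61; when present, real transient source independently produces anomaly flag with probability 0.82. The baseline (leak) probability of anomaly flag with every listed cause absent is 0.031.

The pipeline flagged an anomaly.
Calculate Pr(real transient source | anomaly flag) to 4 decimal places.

Pr(real transient source | anomaly flag) ≈ 0.8945

Under noisy-OR, P(anomaly flag | causes) = 1 − (1−0.031)·∏(1−qᵢ) over the active causes.
Enumerate the 4 (cosmic-ray hit, real transient source) configurations and weight by the priors:
  P(anomaly flag) = 0.031*0.67*0.31 + 0.82558*0.67*0.69 + 0.62209*0.33*0.31 + 0.931976*0.33*0.69
        = 0.006439 + 0.381666 + 0.063640 + 0.212211 = 0.663956
The terms with real transient source present sum to 0.593877, so
  P(real transient source | anomaly flag) = 0.593877 / 0.663956 ≈ 0.8945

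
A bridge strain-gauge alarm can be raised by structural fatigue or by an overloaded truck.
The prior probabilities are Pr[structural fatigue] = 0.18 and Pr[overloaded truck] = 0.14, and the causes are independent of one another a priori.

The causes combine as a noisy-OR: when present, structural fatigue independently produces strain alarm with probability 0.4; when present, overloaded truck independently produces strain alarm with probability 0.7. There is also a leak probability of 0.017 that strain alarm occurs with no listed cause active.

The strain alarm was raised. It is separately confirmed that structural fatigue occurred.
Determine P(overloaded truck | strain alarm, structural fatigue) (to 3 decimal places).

P(overloaded truck | strain alarm, structural fatigue) ≈ 0.246

Under noisy-OR, P(strain alarm | causes) = 1 − (1−0.017)·∏(1−qᵢ) over the active causes.
Sum P(strain alarm|·) weighted by the priors over both values of overloaded truck:
  P(strain alarm | structural fatigue) = 0.4102×0.86 + 0.82306×0.14
        = 0.352772 + 0.115228 = 0.468000
Configurations with overloaded truck contribute 0.115228, so
  P(overloaded truck | strain alarm, structural fatigue) = 0.115228 / 0.468000 ≈ 0.246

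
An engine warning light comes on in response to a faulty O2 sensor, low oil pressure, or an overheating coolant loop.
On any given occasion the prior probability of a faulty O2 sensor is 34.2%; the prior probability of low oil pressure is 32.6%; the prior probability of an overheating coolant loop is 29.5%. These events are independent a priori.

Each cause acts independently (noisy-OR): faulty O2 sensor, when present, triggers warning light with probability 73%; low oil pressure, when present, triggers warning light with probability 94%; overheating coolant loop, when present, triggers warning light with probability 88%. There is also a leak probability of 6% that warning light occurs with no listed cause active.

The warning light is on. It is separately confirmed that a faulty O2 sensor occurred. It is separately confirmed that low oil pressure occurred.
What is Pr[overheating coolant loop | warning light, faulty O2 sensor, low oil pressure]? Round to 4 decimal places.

Under noisy-OR, P(warning light | causes) = 1 − (1−0.06)·∏(1−qᵢ) over the active causes.
Sum P(warning light|·) weighted by the priors over both values of overheating coolant loop:
  P(warning light | faulty O2 sensor, low oil pressure) = 0.984772*0.705 + 0.998173*0.295
        = 0.694264 + 0.294461 = 0.988725
Keeping only the overheating coolant loop-present terms gives 0.294461, so
  P(overheating coolant loop | warning light, faulty O2 sensor, low oil pressure) = 0.294461 / 0.988725 ≈ 0.2978

Pr[overheating coolant loop | warning light, faulty O2 sensor, low oil pressure] ≈ 0.2978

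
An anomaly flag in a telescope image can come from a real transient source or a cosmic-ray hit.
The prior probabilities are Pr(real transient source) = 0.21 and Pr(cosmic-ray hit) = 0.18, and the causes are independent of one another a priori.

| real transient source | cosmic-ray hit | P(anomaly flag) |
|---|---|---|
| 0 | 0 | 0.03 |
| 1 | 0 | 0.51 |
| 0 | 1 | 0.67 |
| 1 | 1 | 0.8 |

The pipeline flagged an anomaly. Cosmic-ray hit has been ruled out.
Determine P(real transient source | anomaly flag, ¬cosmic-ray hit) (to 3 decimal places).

For the numerator, keep only real transient source=true terms: 0.51·0.21 = 0.107100
Normalizer over all consistent configurations: 0.03·0.79 + 0.51·0.21 = 0.130800
P(real transient source | anomaly flag, ¬cosmic-ray hit) = 0.107100/0.130800 ≈ 0.819

P(real transient source | anomaly flag, ¬cosmic-ray hit) ≈ 0.819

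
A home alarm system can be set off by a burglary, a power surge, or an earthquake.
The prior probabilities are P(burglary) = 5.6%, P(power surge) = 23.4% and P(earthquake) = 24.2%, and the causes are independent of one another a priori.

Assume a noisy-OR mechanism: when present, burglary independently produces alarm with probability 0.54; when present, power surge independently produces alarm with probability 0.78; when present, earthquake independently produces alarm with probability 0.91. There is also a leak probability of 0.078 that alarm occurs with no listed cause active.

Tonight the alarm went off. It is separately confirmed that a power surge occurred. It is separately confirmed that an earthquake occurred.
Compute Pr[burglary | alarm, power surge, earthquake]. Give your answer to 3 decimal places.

Pr[burglary | alarm, power surge, earthquake] ≈ 0.057

Under noisy-OR, P(alarm | causes) = 1 − (1−0.078)·∏(1−qᵢ) over the active causes.
Weight on burglary=true, given the evidence: 0.991602*0.056 = 0.055530
Denominator P(alarm | power surge, earthquake): 0.981744*0.944 + 0.991602*0.056 = 0.982296
Posterior = 0.055530 / 0.982296 ≈ 0.057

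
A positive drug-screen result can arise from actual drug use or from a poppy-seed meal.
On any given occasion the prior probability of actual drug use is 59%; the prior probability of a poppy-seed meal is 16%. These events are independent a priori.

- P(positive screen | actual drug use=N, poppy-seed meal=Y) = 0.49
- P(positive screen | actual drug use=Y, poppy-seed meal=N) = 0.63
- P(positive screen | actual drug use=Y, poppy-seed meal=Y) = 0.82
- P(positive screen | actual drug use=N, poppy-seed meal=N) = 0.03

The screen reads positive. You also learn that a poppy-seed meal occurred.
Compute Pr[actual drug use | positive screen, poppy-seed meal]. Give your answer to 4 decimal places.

Enumerate both values of actual drug use and weight by the priors:
  P(positive screen | poppy-seed meal) = 0.49×0.41 + 0.82×0.59
        = 0.200900 + 0.483800 = 0.684700
The terms with actual drug use present sum to 0.483800, so
  P(actual drug use | positive screen, poppy-seed meal) = 0.483800 / 0.684700 ≈ 0.7066

Pr[actual drug use | positive screen, poppy-seed meal] ≈ 0.7066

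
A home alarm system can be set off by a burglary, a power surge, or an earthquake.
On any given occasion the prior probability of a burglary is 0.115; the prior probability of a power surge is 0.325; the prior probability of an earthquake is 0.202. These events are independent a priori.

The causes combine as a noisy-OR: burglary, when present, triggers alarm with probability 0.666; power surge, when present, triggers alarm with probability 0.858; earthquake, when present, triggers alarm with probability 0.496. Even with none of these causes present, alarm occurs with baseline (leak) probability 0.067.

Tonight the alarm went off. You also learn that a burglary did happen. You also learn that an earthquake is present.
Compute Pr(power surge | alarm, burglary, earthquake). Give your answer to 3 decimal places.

Under noisy-OR, P(alarm | causes) = 1 − (1−0.067)·∏(1−qᵢ) over the active causes.
Numerator (weight on configurations with power surge): 0.977698·0.325 = 0.317752
Normalizer over all consistent configurations: 0.842943·0.675 + 0.977698·0.325 = 0.886739
P(power surge | alarm, burglary, earthquake) = 0.317752/0.886739 ≈ 0.358

Pr(power surge | alarm, burglary, earthquake) ≈ 0.358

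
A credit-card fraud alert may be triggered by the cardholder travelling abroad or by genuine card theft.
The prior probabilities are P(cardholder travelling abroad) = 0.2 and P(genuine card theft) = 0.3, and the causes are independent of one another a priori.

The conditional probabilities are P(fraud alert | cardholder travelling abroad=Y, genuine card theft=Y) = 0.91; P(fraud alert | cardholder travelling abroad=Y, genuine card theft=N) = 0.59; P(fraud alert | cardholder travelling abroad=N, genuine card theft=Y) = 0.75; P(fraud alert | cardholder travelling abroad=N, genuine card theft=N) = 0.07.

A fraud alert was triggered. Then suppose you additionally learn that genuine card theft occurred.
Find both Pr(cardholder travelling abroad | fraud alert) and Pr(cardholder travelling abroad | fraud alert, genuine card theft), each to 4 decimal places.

Enumerate the 4 (cardholder travelling abroad, genuine card theft) configurations and weight by the priors:
  P(fraud alert) = 0.07*0.8*0.7 + 0.75*0.8*0.3 + 0.59*0.2*0.7 + 0.91*0.2*0.3
        = 0.039200 + 0.180000 + 0.082600 + 0.054600 = 0.356400
Configurations with cardholder travelling abroad contribute 0.137200, so
  P(cardholder travelling abroad | fraud alert) = 0.137200 / 0.356400 ≈ 0.3850

Now also conditioning on genuine card theft=true:
P(fraud alert | genuine card theft) = 0.75×0.8 + 0.91×0.2 = 0.600000 + 0.182000 = 0.782000
Restricting to configurations with cardholder travelling abroad present: 0.91×0.2 = 0.182000.
P(cardholder travelling abroad | fraud alert, genuine card theft) = 0.182000 / 0.782000 ≈ 0.2327
— genuine card theft explains away the evidence for cardholder travelling abroad.

Pr(cardholder travelling abroad | fraud alert) ≈ 0.3850; Pr(cardholder travelling abroad | fraud alert, genuine card theft) ≈ 0.2327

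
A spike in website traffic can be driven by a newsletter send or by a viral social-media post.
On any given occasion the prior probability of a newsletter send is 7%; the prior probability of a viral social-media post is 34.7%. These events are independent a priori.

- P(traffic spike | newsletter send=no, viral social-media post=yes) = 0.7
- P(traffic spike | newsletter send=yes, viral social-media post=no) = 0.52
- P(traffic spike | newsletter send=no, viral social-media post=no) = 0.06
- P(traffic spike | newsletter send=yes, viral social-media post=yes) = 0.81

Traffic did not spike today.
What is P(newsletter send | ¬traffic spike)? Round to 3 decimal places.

P(¬traffic spike) = 0.94*0.93*0.653 + 0.3*0.93*0.347 + 0.48*0.07*0.653 + 0.19*0.07*0.347 = 0.570853 + 0.096813 + 0.021941 + 0.004615 = 0.694222
Of this, 0.026556 comes from 0.021941 + 0.004615 (the newsletter send=true cases).
P(newsletter send | ¬traffic spike) = 0.026556 / 0.694222 ≈ 0.038

P(newsletter send | ¬traffic spike) ≈ 0.038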